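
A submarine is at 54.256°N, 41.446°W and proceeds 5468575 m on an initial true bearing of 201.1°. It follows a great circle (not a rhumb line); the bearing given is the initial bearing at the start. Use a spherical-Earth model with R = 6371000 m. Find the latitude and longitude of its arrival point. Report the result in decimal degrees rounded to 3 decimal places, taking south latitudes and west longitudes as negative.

latitude 6.783°, longitude -57.370°

Central angle δ = d/R = 0.858354 rad.
Converting: φ₁ = 0.946946 rad, θ = 3.509857 rad.
sin φ₂ = sin φ₁ cos δ + cos φ₁ sin δ cos θ = (0.811635)(0.653684) + (0.584165)(0.756768)(-0.932954) = 0.118115
φ₂ = asin(0.118115) = 0.118392 rad = 6.783°.
Δλ = atan2( sin θ sin δ cos φ₁ , cos δ − sin φ₁ sin φ₂ ) = atan2(-0.159146, 0.557817) = -0.277918 rad = -15.924°.
λ₂ = -41.446° + -15.924° = -57.370°.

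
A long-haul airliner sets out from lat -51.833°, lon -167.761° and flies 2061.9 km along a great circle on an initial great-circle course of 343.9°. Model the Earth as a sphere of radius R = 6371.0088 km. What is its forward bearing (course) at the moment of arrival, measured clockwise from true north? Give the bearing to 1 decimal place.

final bearing 348.1°

δ = 2061.9/6371.0088 = 0.323638 rad (18.5431°).
Converting: φ₁ = -0.904657 rad, θ = 6.002187 rad.
Destination latitude: φ₂ = arcsin( sin φ₁ cos δ + cos φ₁ sin δ cos θ ) = arcsin(-0.556583) = -33.820°.
For the longitude increment, Δλ = atan2( sin θ sin δ cos φ₁, cos δ − sin φ₁ sin φ₂ ) = atan2(-0.054498, 0.510492) = -6.094°.
λ₂ = -167.761° + -6.094° = -173.855°.
The forward bearing on arrival equals the back-azimuth from the destination plus 180°.
Back-azimuth from P₂ (-33.8°, -173.9°) to P₁ (-51.8°, -167.8°), with Δλ' = λ₁ − λ₂ = 6.1°: atan2( sin Δλ' cos φ₁ , cos φ₂ sin φ₁ − sin φ₂ cos φ₁ cos Δλ' ) = 168.1°.
Final bearing = (168.1° + 180°) mod 360° = 348.1°.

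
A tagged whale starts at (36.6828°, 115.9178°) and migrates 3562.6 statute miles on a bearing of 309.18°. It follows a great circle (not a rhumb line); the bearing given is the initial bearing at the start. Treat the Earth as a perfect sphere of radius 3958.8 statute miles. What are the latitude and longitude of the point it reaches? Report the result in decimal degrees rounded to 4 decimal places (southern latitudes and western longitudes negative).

latitude 50.1942°, longitude 44.3998°

Central angle δ = d/R = 0.899919 rad.
Start latitude φ₁ = 0.640236 rad; initial bearing θ = 5.396209 rad.
sin φ₂ = sin φ₁ cos δ + cos φ₁ sin δ cos θ = (0.597384)(0.621673) + (0.801955)(0.783277)(0.631759) = 0.768219
φ₂ = asin(0.768219) = 0.876054 rad = 50.1942°.
Then Δλ = atan2(-0.486922, 0.162751) = -1.248225 rad, from sin θ sin δ cos φ₁ over cos δ − sin φ₁ sin φ₂.
Hence λ₂ = 115.9178° + -71.5180° = 44.3998°.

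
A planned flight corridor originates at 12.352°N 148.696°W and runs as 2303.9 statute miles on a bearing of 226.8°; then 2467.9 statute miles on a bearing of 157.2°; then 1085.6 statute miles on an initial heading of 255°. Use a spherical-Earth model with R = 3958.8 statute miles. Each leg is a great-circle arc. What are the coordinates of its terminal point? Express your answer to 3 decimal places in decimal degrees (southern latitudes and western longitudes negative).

latitude -45.042°, longitude -176.490°

Apply the spherical direct solution leg by leg, carrying full precision between legs.
Leg 1: from (12.352°, -148.696°), δ = 2303.9/3958.8 = 0.581969 rad, θ = 226.8° → φ = -10.886°, λ = -172.777°.
Leg 2: from (-10.886°, -172.777°), δ = 2467.9/3958.8 = 0.623396 rad, θ = 157.2° → φ = -42.987°, λ = -154.763°.
Leg 3: from (-42.987°, -154.763°), δ = 1085.6/3958.8 = 0.274225 rad, θ = 255° → φ = -45.042°, λ = -176.490°.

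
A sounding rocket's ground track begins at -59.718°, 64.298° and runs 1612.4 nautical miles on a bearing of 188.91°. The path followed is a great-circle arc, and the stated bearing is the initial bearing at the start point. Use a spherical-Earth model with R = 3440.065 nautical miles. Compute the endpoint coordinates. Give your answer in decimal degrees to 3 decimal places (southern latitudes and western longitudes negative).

Central angle δ = d/R = 0.468712 rad.
With φ₁ = -59.718° = -1.042276 rad and θ = 188.91° = 3.297101 rad:
sin φ₂ = sin φ₁ cos δ + cos φ₁ sin δ cos θ = (-0.863554)(0.892151) + (0.504256)(0.451738)(-0.987933) = -0.995463
φ₂ = asin(-0.995463) = -1.475505 rad = -84.540°.
Then Δλ = atan2(-0.035281, 0.032515) = -0.826181 rad, from sin θ sin δ cos φ₁ over cos δ − sin φ₁ sin φ₂.
Hence λ₂ = 64.298° + -47.337° = 16.961°.

latitude -84.540°, longitude 16.961°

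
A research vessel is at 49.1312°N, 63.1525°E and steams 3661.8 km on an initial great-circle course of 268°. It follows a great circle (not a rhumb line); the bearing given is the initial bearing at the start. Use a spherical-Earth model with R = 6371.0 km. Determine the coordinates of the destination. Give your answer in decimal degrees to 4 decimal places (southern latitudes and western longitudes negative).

Central angle δ = d/R = 0.574761 rad.
Start latitude φ₁ = 0.857501 rad; initial bearing θ = 4.677482 rad.
Destination latitude: φ₂ = arcsin( sin φ₁ cos δ + cos φ₁ sin δ cos θ ) = arcsin(0.622290) = 38.4835°.
For the longitude increment, Δλ = atan2( sin θ sin δ cos φ₁, cos δ − sin φ₁ sin φ₂ ) = atan2(-0.355499, 0.368741) = -43.9525°.
λ₂ = 63.1525° + -43.9525° = 19.2000°.

latitude 38.4835°, longitude 19.2000°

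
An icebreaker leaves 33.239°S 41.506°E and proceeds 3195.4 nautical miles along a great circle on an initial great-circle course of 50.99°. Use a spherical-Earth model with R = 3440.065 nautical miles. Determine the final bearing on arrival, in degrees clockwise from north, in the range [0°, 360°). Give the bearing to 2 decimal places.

δ = 3195.4/3440.065 = 0.928878 rad (53.2208°).
Start latitude φ₁ = -0.580130 rad; initial bearing θ = 0.889943 rad.
Applying the spherical law of cosines for sides, sin φ₂ = sin φ₁ cos δ + cos φ₁ sin δ cos θ = 0.093491, so φ₂ = 5.364°.
For the longitude increment, Δλ = atan2( sin θ sin δ cos φ₁, cos δ − sin φ₁ sin φ₂ ) = atan2(0.520542, 0.649979) = 38.690°.
Hence λ₂ = 41.506° + 38.690° = 80.196°.
The forward bearing on arrival equals the back-azimuth from the destination plus 180°.
Back-azimuth from P₂ (5.36°, 80.20°) to P₁ (-33.24°, 41.51°), with Δλ' = λ₁ − λ₂ = -38.69°: atan2( sin Δλ' cos φ₁ , cos φ₂ sin φ₁ − sin φ₂ cos φ₁ cos Δλ' ) = 220.75°.
Final bearing = (220.75° + 180°) mod 360° = 40.75°.

final bearing 40.75°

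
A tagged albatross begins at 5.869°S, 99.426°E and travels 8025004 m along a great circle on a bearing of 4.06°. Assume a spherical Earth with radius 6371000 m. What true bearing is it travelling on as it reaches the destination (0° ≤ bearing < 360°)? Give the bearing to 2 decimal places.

Central angle δ = d/R = 1.259615 rad.
With φ₁ = -5.869° = -0.102433 rad and θ = 4.06° = 0.070860 rad:
Destination latitude: φ₂ = arcsin( sin φ₁ cos δ + cos φ₁ sin δ cos θ ) = arcsin(0.913297) = 65.965°.
Then Δλ = atan2(0.067047, 0.399573) = 0.166249 rad, from sin θ sin δ cos φ₁ over cos δ − sin φ₁ sin φ₂.
Hence λ₂ = 99.426° + 9.525° = 108.951°.
The forward bearing on arrival equals the back-azimuth from the destination plus 180°.
Back-azimuth from P₂ (65.97°, 108.95°) to P₁ (-5.87°, 99.43°), with Δλ' = λ₁ − λ₂ = -9.53°: atan2( sin Δλ' cos φ₁ , cos φ₂ sin φ₁ − sin φ₂ cos φ₁ cos Δλ' ) = 189.96°.
Final bearing = (189.96° + 180°) mod 360° = 9.96°.

final bearing 9.96°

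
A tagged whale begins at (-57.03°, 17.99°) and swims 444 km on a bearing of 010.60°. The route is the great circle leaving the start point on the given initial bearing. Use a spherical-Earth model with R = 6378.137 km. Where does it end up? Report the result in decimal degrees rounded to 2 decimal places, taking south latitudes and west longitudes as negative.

latitude -53.10°, longitude 19.21°

Central angle δ = d/R = 0.069613 rad.
With φ₁ = -57.03° = -0.995361 rad and θ = 10.6° = 0.185005 rad:
sin φ₂ = sin φ₁ cos δ + cos φ₁ sin δ cos θ = (-0.838956)(0.997578) + (0.544200)(0.069557)(0.982935) = -0.799717
φ₂ = asin(-0.799717) = -0.926824 rad = -53.10°.
For the longitude increment, Δλ = atan2( sin θ sin δ cos φ₁, cos δ − sin φ₁ sin φ₂ ) = atan2(0.006963, 0.326651) = 1.22°.
Hence λ₂ = 17.99° + 1.22° = 19.21°.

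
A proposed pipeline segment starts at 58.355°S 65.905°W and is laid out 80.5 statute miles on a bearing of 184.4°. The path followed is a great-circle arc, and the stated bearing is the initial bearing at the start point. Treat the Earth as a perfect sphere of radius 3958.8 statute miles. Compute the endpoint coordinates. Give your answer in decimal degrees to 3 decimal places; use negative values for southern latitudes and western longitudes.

δ = 80.5/3958.8 = 0.020334 rad (1.1651°).
Converting: φ₁ = -1.018487 rad, θ = 3.218387 rad.
Destination latitude: φ₂ = arcsin( sin φ₁ cos δ + cos φ₁ sin δ cos θ ) = arcsin(-0.861776) = -59.517°.
For the longitude increment, Δλ = atan2( sin θ sin δ cos φ₁, cos δ − sin φ₁ sin φ₂ ) = atan2(-0.000818, 0.266151) = -0.176°.
λ₂ = -65.905° + -0.176° = -66.081°.

latitude -59.517°, longitude -66.081°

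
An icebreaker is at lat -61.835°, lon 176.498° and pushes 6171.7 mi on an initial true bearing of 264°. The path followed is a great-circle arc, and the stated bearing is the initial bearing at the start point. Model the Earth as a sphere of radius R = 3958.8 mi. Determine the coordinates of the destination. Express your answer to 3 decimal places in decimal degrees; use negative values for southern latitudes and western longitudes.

latitude -3.425°, longitude 81.523°

Central angle δ = d/R = 1.558983 rad.
With φ₁ = -61.835° = -1.079224 rad and θ = 264° = 4.607669 rad:
sin φ₂ = sin φ₁ cos δ + cos φ₁ sin δ cos θ = (-0.881592)(0.011814) + (0.472012)(0.999930)(-0.104528) = -0.059750
φ₂ = asin(-0.059750) = -0.059786 rad = -3.425°.
Then Δλ = atan2(-0.469394, -0.040862) = -1.657629 rad, from sin θ sin δ cos φ₁ over cos δ − sin φ₁ sin φ₂.
λ₂ = 176.498° + -94.975° = 81.523°.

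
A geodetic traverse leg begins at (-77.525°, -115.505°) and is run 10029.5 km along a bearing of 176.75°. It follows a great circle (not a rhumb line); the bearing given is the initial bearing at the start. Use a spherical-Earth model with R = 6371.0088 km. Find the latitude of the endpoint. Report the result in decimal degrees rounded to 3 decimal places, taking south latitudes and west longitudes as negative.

The arc subtends δ = 10029.5/6371.0088 = 1.574240 rad at the centre.
Converting: φ₁ = -1.353067 rad, θ = 3.084869 rad.
Destination latitude: φ₂ = arcsin( sin φ₁ cos δ + cos φ₁ sin δ cos θ ) = arcsin(-0.212302) = -12.257°.
Δλ = atan2( sin θ sin δ cos φ₁ , cos δ − sin φ₁ sin φ₂ ) = atan2(0.012246, -0.210734) = 3.083545 rad = 176.674°.
λ₂ = -115.505° + 176.674° = 61.169°.

latitude -12.257°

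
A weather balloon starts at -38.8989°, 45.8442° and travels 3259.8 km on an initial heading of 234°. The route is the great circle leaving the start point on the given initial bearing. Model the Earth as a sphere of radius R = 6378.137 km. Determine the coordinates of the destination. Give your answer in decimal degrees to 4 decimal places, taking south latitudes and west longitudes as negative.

The arc subtends δ = 3259.8/6378.137 = 0.511090 rad at the centre.
With φ₁ = -38.8989° = -0.678914 rad and θ = 234° = 4.084070 rad:
Destination latitude: φ₂ = arcsin( sin φ₁ cos δ + cos φ₁ sin δ cos θ ) = arcsin(-0.771454) = -50.4846°.
Δλ = atan2( sin θ sin δ cos φ₁ , cos δ − sin φ₁ sin φ₂ ) = atan2(-0.307966, 0.387779) = -0.671181 rad = -38.4558°.
λ₂ = λ₁ + Δλ = 7.3884°.

latitude -50.4846°, longitude 7.3884°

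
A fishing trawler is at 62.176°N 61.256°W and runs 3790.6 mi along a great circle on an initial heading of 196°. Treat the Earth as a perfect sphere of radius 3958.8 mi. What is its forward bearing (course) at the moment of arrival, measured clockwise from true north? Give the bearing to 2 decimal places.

δ = 3790.6/3958.8 = 0.957512 rad (54.8614°).
Start latitude φ₁ = 1.085176 rad; initial bearing θ = 3.420845 rad.
Destination latitude: φ₂ = arcsin( sin φ₁ cos δ + cos φ₁ sin δ cos θ ) = arcsin(0.142103) = 8.170°.
For the longitude increment, Δλ = atan2( sin θ sin δ cos φ₁, cos δ − sin φ₁ sin φ₂ ) = atan2(-0.105210, 0.449882) = -13.163°.
Hence λ₂ = -61.256° + -13.163° = -74.419°.
The forward bearing on arrival equals the back-azimuth from the destination plus 180°.
Back-azimuth from P₂ (8.17°, -74.42°) to P₁ (62.18°, -61.26°), with Δλ' = λ₁ − λ₂ = 13.16°: atan2( sin Δλ' cos φ₁ , cos φ₂ sin φ₁ − sin φ₂ cos φ₁ cos Δλ' ) = 7.47°.
Final bearing = (7.47° + 180°) mod 360° = 187.47°.

final bearing 187.47°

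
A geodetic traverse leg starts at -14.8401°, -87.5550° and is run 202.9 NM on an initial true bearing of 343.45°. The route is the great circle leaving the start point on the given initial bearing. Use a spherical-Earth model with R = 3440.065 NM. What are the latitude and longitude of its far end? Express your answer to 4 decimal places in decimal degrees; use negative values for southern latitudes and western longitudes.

Central angle δ = d/R = 0.058981 rad.
With φ₁ = -14.8401° = -0.259009 rad and θ = 343.45° = 5.994333 rad:
sin φ₂ = sin φ₁ cos δ + cos φ₁ sin δ cos θ = (-0.256122)(0.998261) + (0.966644)(0.058947)(0.958572) = -0.201057
φ₂ = asin(-0.201057) = -0.202436 rad = -11.5988°.
For the longitude increment, Δλ = atan2( sin θ sin δ cos φ₁, cos δ − sin φ₁ sin φ₂ ) = atan2(-0.016231, 0.946766) = -0.9822°.
Hence λ₂ = -87.5550° + -0.9822° = -88.5372°.

latitude -11.5988°, longitude -88.5372°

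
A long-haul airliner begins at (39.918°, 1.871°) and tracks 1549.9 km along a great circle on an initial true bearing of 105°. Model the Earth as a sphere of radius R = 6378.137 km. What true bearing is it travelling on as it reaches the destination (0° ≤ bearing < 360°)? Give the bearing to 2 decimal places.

Angular distance δ = d/R = 1549.9 / 6378.137 = 0.243002 rad.
Converting: φ₁ = 0.696701 rad, θ = 1.832596 rad.
Destination latitude: φ₂ = arcsin( sin φ₁ cos δ + cos φ₁ sin δ cos θ ) = arcsin(0.575074) = 35.105°.
Δλ = atan2( sin θ sin δ cos φ₁ , cos δ − sin φ₁ sin φ₂ ) = atan2(0.178257, 0.601600) = 0.288063 rad = 16.505°.
Hence λ₂ = 1.871° + 16.505° = 18.376°.
The forward bearing on arrival equals the back-azimuth from the destination plus 180°.
Back-azimuth from P₂ (35.10°, 18.38°) to P₁ (39.92°, 1.87°), with Δλ' = λ₁ − λ₂ = -16.50°: atan2( sin Δλ' cos φ₁ , cos φ₂ sin φ₁ − sin φ₂ cos φ₁ cos Δλ' ) = 295.10°.
Final bearing = (295.10° + 180°) mod 360° = 115.10°.

final bearing 115.10°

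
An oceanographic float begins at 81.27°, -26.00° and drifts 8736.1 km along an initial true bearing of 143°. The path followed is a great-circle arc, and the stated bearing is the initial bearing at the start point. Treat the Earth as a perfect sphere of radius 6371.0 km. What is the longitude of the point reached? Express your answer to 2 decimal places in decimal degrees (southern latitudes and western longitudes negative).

The arc subtends δ = 8736.1/6371 = 1.371229 rad at the centre.
With φ₁ = 81.27° = 1.418429 rad and θ = 143° = 2.495821 rad:
sin φ₂ = sin φ₁ cos δ + cos φ₁ sin δ cos θ = (0.988415)(0.198245) + (0.151778)(0.980152)(-0.798636) = 0.077139
φ₂ = asin(0.077139) = 0.077215 rad = 4.42°.
Then Δλ = atan2(0.089530, 0.122000) = 0.633083 rad, from sin θ sin δ cos φ₁ over cos δ − sin φ₁ sin φ₂.
λ₂ = -26.00° + 36.27° = 10.27°.

longitude 10.27°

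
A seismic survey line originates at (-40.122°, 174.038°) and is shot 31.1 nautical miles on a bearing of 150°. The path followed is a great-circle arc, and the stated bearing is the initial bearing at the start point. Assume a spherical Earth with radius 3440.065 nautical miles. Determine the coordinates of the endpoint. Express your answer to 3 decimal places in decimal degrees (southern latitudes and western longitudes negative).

Central angle δ = d/R = 0.009041 rad.
Start latitude φ₁ = -0.700261 rad; initial bearing θ = 2.617994 rad.
Destination latitude: φ₂ = arcsin( sin φ₁ cos δ + cos φ₁ sin δ cos θ ) = arcsin(-0.650378) = -40.570°.
Then Δλ = atan2(0.003456, 0.580844) = 0.005951 rad, from sin θ sin δ cos φ₁ over cos δ − sin φ₁ sin φ₂.
λ₂ = λ₁ + Δλ = 174.379°.

latitude -40.570°, longitude 174.379°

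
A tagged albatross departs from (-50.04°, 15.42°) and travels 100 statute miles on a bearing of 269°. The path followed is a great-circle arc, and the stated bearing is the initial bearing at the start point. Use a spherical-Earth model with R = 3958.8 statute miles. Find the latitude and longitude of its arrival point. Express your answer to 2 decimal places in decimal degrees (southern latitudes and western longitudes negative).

Angular distance δ = d/R = 100 / 3958.8 = 0.025260 rad.
Start latitude φ₁ = -0.873363 rad; initial bearing θ = 4.694936 rad.
Destination latitude: φ₂ = arcsin( sin φ₁ cos δ + cos φ₁ sin δ cos θ ) = arcsin(-0.766532) = -50.04°.
Then Δλ = atan2(-0.016219, 0.412140) = -0.039333 rad, from sin θ sin δ cos φ₁ over cos δ − sin φ₁ sin φ₂.
λ₂ = 15.42° + -2.25° = 13.17°.

latitude -50.04°, longitude 13.17°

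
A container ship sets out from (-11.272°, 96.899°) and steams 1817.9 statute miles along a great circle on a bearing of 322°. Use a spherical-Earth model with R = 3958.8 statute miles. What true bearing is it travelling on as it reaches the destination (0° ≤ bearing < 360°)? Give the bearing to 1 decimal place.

Angular distance δ = d/R = 1817.9 / 3958.8 = 0.459205 rad.
Start latitude φ₁ = -0.196734 rad; initial bearing θ = 5.619960 rad.
sin φ₂ = sin φ₁ cos δ + cos φ₁ sin δ cos θ = (-0.195467)(0.896405) + (0.980710)(0.443235)(0.788011) = 0.167319
φ₂ = asin(0.167319) = 0.168110 rad = 9.632°.
Δλ = atan2( sin θ sin δ cos φ₁ , cos δ − sin φ₁ sin φ₂ ) = atan2(-0.267619, 0.929111) = -0.280447 rad = -16.068°.
λ₂ = 96.899° + -16.068° = 80.831°.
The forward bearing on arrival equals the back-azimuth from the destination plus 180°.
Back-azimuth from P₂ (9.6°, 80.8°) to P₁ (-11.3°, 96.9°), with Δλ' = λ₁ − λ₂ = 16.1°: atan2( sin Δλ' cos φ₁ , cos φ₂ sin φ₁ − sin φ₂ cos φ₁ cos Δλ' ) = 142.2°.
Final bearing = (142.2° + 180°) mod 360° = 322.2°.

final bearing 322.2°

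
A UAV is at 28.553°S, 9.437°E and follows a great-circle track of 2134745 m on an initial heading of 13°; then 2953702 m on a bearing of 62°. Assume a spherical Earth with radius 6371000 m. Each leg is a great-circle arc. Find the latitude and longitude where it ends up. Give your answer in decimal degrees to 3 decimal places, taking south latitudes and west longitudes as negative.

latitude 3.146°, longitude 37.035°

Apply the spherical direct solution leg by leg, carrying full precision between legs.
Leg 1: from (-28.553°, 9.437°), δ = 2134745/6371000 = 0.335072 rad, θ = 13° → φ = -9.785°, λ = 13.742°.
Leg 2: from (-9.785°, 13.742°), δ = 2953702/6371000 = 0.463617 rad, θ = 62° → φ = 3.146°, λ = 37.035°.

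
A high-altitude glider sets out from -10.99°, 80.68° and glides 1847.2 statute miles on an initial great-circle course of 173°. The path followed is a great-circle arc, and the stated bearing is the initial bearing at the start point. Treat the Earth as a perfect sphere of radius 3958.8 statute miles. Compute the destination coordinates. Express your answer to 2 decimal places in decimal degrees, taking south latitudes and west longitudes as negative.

δ = 1847.2/3958.8 = 0.466606 rad (26.7346°).
Start latitude φ₁ = -0.191812 rad; initial bearing θ = 3.019420 rad.
sin φ₂ = sin φ₁ cos δ + cos φ₁ sin δ cos θ = (-0.190638)(0.893100) + (0.981660)(0.449858)(-0.992546) = -0.608574
φ₂ = asin(-0.608574) = -0.654263 rad = -37.49°.
For the longitude increment, Δλ = atan2( sin θ sin δ cos φ₁, cos δ − sin φ₁ sin φ₂ ) = atan2(0.053818, 0.777083) = 3.96°.
λ₂ = 80.68° + 3.96° = 84.64°.

latitude -37.49°, longitude 84.64°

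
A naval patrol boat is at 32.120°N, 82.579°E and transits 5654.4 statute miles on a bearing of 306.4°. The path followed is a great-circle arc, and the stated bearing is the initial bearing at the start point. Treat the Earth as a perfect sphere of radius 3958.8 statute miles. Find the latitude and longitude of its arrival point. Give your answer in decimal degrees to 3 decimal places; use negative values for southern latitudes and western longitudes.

latitude 34.959°, longitude -20.974°

The arc subtends δ = 5654.4/3958.8 = 1.428312 rad at the centre.
With φ₁ = 32.120° = 0.560600 rad and θ = 306.4° = 5.347689 rad:
Destination latitude: φ₂ = arcsin( sin φ₁ cos δ + cos φ₁ sin δ cos θ ) = arcsin(0.572997) = 34.959°.
For the longitude increment, Δλ = atan2( sin θ sin δ cos φ₁, cos δ − sin φ₁ sin φ₂ ) = atan2(-0.674786, -0.162656) = -103.553°.
λ₂ = 82.579° + -103.553° = -20.974°.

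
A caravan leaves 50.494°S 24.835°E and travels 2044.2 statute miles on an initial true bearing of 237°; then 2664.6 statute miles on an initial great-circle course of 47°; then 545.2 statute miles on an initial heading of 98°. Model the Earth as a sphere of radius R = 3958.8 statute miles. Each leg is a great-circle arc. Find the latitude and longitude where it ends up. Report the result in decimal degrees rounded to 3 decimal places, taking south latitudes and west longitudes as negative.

latitude -26.246°, longitude 13.728°

Apply the spherical direct solution leg by leg, carrying full precision between legs.
Leg 1: from (-50.494°, 24.835°), δ = 2044.2/3958.8 = 0.516369 rad, θ = 237° → φ = -57.355°, λ = -25.304°.
Leg 2: from (-57.355°, -25.304°), δ = 2664.6/3958.8 = 0.673083 rad, θ = 47° → φ = -25.406°, λ = 5.010°.
Leg 3: from (-25.406°, 5.010°), δ = 545.2/3958.8 = 0.137719 rad, θ = 98° → φ = -26.246°, λ = 13.728°.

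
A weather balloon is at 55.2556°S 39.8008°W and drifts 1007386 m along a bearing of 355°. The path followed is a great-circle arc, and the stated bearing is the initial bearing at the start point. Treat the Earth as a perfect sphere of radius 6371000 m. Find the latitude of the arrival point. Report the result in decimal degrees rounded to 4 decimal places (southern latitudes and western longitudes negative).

latitude -46.2242°

Angular distance δ = d/R = 1007386 / 6371000 = 0.158121 rad.
Start latitude φ₁ = -0.964392 rad; initial bearing θ = 6.195919 rad.
Applying the spherical law of cosines for sides, sin φ₂ = sin φ₁ cos δ + cos φ₁ sin δ cos θ = -0.722053, so φ₂ = -46.2242°.
Then Δλ = atan2(-0.007821, 0.394212) = -0.019838 rad, from sin θ sin δ cos φ₁ over cos δ − sin φ₁ sin φ₂.
Hence λ₂ = -39.8008° + -1.1366° = -40.9374°.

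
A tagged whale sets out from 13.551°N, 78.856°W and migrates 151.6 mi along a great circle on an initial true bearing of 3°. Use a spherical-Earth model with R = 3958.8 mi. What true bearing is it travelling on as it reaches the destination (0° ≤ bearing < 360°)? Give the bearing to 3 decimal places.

Angular distance δ = d/R = 151.6 / 3958.8 = 0.038294 rad.
Start latitude φ₁ = 0.236510 rad; initial bearing θ = 0.052360 rad.
Destination latitude: φ₂ = arcsin( sin φ₁ cos δ + cos φ₁ sin δ cos θ ) = arcsin(0.271307) = 15.742°.
Δλ = atan2( sin θ sin δ cos φ₁ , cos δ − sin φ₁ sin φ₂ ) = atan2(0.001948, 0.935697) = 0.002082 rad = 0.119°.
λ₂ = λ₁ + Δλ = -78.737°.
The forward bearing on arrival equals the back-azimuth from the destination plus 180°.
Back-azimuth from P₂ (15.742°, -78.737°) to P₁ (13.551°, -78.856°), with Δλ' = λ₁ − λ₂ = -0.119°: atan2( sin Δλ' cos φ₁ , cos φ₂ sin φ₁ − sin φ₂ cos φ₁ cos Δλ' ) = 183.030°.
Final bearing = (183.030° + 180°) mod 360° = 3.030°.

final bearing 3.030°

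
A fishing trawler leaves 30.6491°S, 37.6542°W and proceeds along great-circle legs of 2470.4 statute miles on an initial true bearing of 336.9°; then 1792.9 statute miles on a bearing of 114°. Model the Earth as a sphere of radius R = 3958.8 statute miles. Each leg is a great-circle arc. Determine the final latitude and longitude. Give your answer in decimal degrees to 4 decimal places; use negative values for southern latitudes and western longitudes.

Apply the spherical direct solution leg by leg, carrying full precision between legs.
Leg 1: from (-30.6491°, -37.6542°), δ = 2470.4/3958.8 = 0.624027 rad, θ = 336.9° → φ = 2.7901°, λ = -50.9229°.
Leg 2: from (2.7901°, -50.9229°), δ = 1792.9/3958.8 = 0.452890 rad, θ = 114° → φ = -7.7004°, λ = -27.1336°.

latitude -7.7004°, longitude -27.1336°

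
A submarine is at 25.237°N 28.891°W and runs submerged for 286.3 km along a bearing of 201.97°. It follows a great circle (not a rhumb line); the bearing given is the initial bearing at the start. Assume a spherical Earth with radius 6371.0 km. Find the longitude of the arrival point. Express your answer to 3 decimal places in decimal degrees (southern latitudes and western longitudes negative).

Angular distance δ = d/R = 286.3 / 6371 = 0.044938 rad.
Converting: φ₁ = 0.440469 rad, θ = 3.525041 rad.
Destination latitude: φ₂ = arcsin( sin φ₁ cos δ + cos φ₁ sin δ cos θ ) = arcsin(0.388249) = 22.846°.
For the longitude increment, Δλ = atan2( sin θ sin δ cos φ₁, cos δ − sin φ₁ sin φ₂ ) = atan2(-0.015202, 0.833455) = -1.045°.
λ₂ = λ₁ + Δλ = -29.936°.

longitude -29.936°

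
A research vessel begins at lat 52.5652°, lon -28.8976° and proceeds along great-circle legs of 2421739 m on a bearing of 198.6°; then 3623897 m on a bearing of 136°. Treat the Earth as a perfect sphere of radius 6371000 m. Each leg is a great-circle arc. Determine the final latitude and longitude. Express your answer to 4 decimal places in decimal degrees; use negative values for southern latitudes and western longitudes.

Apply the spherical direct solution leg by leg, carrying full precision between legs.
Leg 1: from (52.5652°, -28.8976°), δ = 2421739/6371000 = 0.380119 rad, θ = 198.6° → φ = 31.5749°, λ = -36.8823°.
Leg 2: from (31.5749°, -36.8823°), δ = 3623897/6371000 = 0.568811 rad, θ = 136° → φ = 6.3769°, λ = -14.7656°.

latitude 6.3769°, longitude -14.7656°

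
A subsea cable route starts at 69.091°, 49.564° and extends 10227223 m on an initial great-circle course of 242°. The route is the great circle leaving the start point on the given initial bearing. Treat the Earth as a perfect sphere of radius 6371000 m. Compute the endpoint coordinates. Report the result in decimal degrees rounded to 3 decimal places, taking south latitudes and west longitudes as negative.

latitude -11.517°, longitude -14.667°

Angular distance δ = d/R = 10227223 / 6371000 = 1.605278 rad.
With φ₁ = 69.091° = 1.205865 rad and θ = 242° = 4.223697 rad:
sin φ₂ = sin φ₁ cos δ + cos φ₁ sin δ cos θ = (0.934148)(-0.034474) + (0.356885)(0.999406)(-0.469472) = -0.199652
φ₂ = asin(-0.199652) = -0.201003 rad = -11.517°.
Then Δλ = atan2(-0.314923, 0.152030) = -1.121041 rad, from sin θ sin δ cos φ₁ over cos δ − sin φ₁ sin φ₂.
Hence λ₂ = 49.564° + -64.231° = -14.667°.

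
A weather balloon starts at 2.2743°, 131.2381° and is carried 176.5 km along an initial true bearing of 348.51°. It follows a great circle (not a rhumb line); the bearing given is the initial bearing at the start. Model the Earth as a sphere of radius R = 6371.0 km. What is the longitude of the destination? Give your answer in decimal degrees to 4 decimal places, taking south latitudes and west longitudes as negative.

The arc subtends δ = 176.5/6371 = 0.027704 rad at the centre.
With φ₁ = 2.2743° = 0.039694 rad and θ = 348.51° = 6.082647 rad:
Destination latitude: φ₂ = arcsin( sin φ₁ cos δ + cos φ₁ sin δ cos θ ) = arcsin(0.066792) = 3.8297°.
For the longitude increment, Δλ = atan2( sin θ sin δ cos φ₁, cos δ − sin φ₁ sin φ₂ ) = atan2(-0.005513, 0.996966) = -0.3169°.
Hence λ₂ = 131.2381° + -0.3169° = 130.9212°.

longitude 130.9212°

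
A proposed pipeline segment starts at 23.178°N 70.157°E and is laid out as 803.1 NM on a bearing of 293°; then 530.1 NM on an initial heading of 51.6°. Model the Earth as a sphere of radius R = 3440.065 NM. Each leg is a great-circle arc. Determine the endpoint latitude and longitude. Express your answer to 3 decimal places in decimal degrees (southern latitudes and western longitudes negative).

Apply the spherical direct solution leg by leg, carrying full precision between legs.
Leg 1: from (23.178°, 70.157°), δ = 803.1/3440.065 = 0.233455 rad, θ = 293° → φ = 27.775°, λ = 56.230°.
Leg 2: from (27.775°, 56.230°), δ = 530.1/3440.065 = 0.154096 rad, θ = 51.6° → φ = 33.014°, λ = 64.478°.

latitude 33.014°, longitude 64.478°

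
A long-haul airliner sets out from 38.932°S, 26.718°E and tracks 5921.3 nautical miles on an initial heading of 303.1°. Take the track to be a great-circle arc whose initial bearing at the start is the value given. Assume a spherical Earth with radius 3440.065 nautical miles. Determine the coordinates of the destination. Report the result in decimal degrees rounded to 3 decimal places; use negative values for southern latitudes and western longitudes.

δ = 5921.3/3440.065 = 1.721276 rad (98.6218°).
With φ₁ = -38.932° = -0.679492 rad and θ = 303.1° = 5.290093 rad:
sin φ₂ = sin φ₁ cos δ + cos φ₁ sin δ cos θ = (-0.628398)(-0.149912) + (0.777892)(0.988699)(0.546102) = 0.514212
φ₂ = asin(0.514212) = 0.540089 rad = 30.945°.
Then Δλ = atan2(-0.644291, 0.173218) = -1.308156 rad, from sin θ sin δ cos φ₁ over cos δ − sin φ₁ sin φ₂.
λ₂ = 26.718° + -74.952° = -48.234°.

latitude 30.945°, longitude -48.234°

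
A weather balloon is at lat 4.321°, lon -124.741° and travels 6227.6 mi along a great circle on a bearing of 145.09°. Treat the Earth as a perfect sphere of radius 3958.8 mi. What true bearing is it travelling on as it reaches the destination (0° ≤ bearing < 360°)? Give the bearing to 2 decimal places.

Central angle δ = d/R = 1.573103 rad.
Start latitude φ₁ = 0.075416 rad; initial bearing θ = 2.532298 rad.
Applying the spherical law of cosines for sides, sin φ₂ = sin φ₁ cos δ + cos φ₁ sin δ cos θ = -0.817893, so φ₂ = -54.874°.
Then Δλ = atan2(0.570661, 0.059317) = 1.467224 rad, from sin θ sin δ cos φ₁ over cos δ − sin φ₁ sin φ₂.
λ₂ = -124.741° + 84.066° = -40.675°.
The forward bearing on arrival equals the back-azimuth from the destination plus 180°.
Back-azimuth from P₂ (-54.87°, -40.68°) to P₁ (4.32°, -124.74°), with Δλ' = λ₁ − λ₂ = -84.07°: atan2( sin Δλ' cos φ₁ , cos φ₂ sin φ₁ − sin φ₂ cos φ₁ cos Δλ' ) = 277.33°.
Final bearing = (277.33° + 180°) mod 360° = 97.33°.

final bearing 97.33°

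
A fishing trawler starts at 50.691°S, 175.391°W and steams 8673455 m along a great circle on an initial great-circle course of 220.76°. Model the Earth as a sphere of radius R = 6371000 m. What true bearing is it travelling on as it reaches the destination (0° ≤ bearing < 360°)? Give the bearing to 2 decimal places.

Angular distance δ = d/R = 8673455 / 6371000 = 1.361396 rad.
With φ₁ = -50.691° = -0.884725 rad and θ = 220.76° = 3.852989 rad:
sin φ₂ = sin φ₁ cos δ + cos φ₁ sin δ cos θ = (-0.773741)(0.207873) + (0.633502)(0.978156)(-0.757451) = -0.630205
φ₂ = asin(-0.630205) = -0.681817 rad = -39.065°.
Then Δλ = atan2(-0.404574, -0.279742) = -2.175760 rad, from sin θ sin δ cos φ₁ over cos δ − sin φ₁ sin φ₂.
λ₂ = -175.391° + -124.662° = -300.053°, normalized to (−180°, 180°] → 59.947°.
The forward bearing on arrival equals the back-azimuth from the destination plus 180°.
Back-azimuth from P₂ (-39.07°, 59.95°) to P₁ (-50.69°, -175.39°), with Δλ' = λ₁ − λ₂ = -235.34°: atan2( sin Δλ' cos φ₁ , cos φ₂ sin φ₁ − sin φ₂ cos φ₁ cos Δλ' ) = 147.81°.
Final bearing = (147.81° + 180°) mod 360° = 327.81°.

final bearing 327.81°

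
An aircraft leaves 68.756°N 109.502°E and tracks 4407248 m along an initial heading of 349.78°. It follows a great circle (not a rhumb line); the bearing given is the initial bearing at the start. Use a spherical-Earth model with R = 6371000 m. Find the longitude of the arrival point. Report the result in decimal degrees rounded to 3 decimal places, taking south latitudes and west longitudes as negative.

longitude -50.204°

Central angle δ = d/R = 0.691767 rad.
Start latitude φ₁ = 1.200019 rad; initial bearing θ = 6.104813 rad.
sin φ₂ = sin φ₁ cos δ + cos φ₁ sin δ cos θ = (0.932046)(0.770120) + (0.362340)(0.637899)(0.984134) = 0.945256
φ₂ = asin(0.945256) = 1.238380 rad = 70.954°.
Δλ = atan2( sin θ sin δ cos φ₁ , cos δ − sin φ₁ sin φ₂ ) = atan2(-0.041010, -0.110902) = -2.787401 rad = -159.706°.
λ₂ = 109.502° + -159.706° = -50.204°.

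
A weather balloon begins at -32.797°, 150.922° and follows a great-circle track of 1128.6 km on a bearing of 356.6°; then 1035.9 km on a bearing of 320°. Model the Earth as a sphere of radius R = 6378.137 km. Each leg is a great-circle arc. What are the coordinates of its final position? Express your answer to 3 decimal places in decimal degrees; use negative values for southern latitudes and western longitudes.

latitude -15.434°, longitude 144.084°

Apply the spherical direct solution leg by leg, carrying full precision between legs.
Leg 1: from (-32.797°, 150.922°), δ = 1128.6/6378.137 = 0.176948 rad, θ = 356.6° → φ = -22.675°, λ = 150.274°.
Leg 2: from (-22.675°, 150.274°), δ = 1035.9/6378.137 = 0.162414 rad, θ = 320° → φ = -15.434°, λ = 144.084°.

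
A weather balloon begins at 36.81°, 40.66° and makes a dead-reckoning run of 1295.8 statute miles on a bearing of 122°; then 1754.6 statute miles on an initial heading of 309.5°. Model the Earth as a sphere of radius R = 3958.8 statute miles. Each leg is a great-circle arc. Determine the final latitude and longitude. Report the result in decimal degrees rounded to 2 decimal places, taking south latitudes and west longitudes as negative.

Apply the spherical direct solution leg by leg, carrying full precision between legs.
Leg 1: from (36.81°, 40.66°), δ = 1295.8/3958.8 = 0.327321 rad, θ = 122° → φ = 25.53°, λ = 58.25°.
Leg 2: from (25.53°, 58.25°), δ = 1754.6/3958.8 = 0.443215 rad, θ = 309.5° → φ = 39.45°, λ = 32.87°.

latitude 39.45°, longitude 32.87°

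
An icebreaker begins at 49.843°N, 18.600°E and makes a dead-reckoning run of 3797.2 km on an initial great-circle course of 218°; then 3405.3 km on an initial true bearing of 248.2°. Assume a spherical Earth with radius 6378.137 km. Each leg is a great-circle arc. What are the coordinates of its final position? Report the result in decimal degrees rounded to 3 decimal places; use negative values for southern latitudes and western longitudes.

latitude 7.020°, longitude -31.437°

Apply the spherical direct solution leg by leg, carrying full precision between legs.
Leg 1: from (49.843°, 18.600°), δ = 3797.2/6378.137 = 0.595346 rad, θ = 218° → φ = 20.353°, λ = -3.008°.
Leg 2: from (20.353°, -3.008°), δ = 3405.3/6378.137 = 0.533902 rad, θ = 248.2° → φ = 7.020°, λ = -31.437°.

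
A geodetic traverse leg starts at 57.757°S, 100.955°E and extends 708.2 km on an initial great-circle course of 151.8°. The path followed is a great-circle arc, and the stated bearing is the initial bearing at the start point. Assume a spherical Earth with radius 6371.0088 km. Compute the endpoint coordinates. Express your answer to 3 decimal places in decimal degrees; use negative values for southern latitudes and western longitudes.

Central angle δ = d/R = 0.111160 rad.
Converting: φ₁ = -1.008050 rad, θ = 2.649410 rad.
sin φ₂ = sin φ₁ cos δ + cos φ₁ sin δ cos θ = (-0.845793)(0.993828) + (0.533511)(0.110931)(-0.881303) = -0.892731
φ₂ = asin(-0.892731) = -1.103370 rad = -63.218°.
Δλ = atan2( sin θ sin δ cos φ₁ , cos δ − sin φ₁ sin φ₂ ) = atan2(0.027967, 0.238762) = 0.116602 rad = 6.681°.
λ₂ = λ₁ + Δλ = 107.636°.

latitude -63.218°, longitude 107.636°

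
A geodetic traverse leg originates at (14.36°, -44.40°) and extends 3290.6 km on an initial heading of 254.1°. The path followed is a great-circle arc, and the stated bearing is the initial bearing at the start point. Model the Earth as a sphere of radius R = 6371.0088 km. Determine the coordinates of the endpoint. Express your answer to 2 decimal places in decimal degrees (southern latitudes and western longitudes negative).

latitude 4.85°, longitude -72.87°

Central angle δ = d/R = 0.516496 rad.
Start latitude φ₁ = 0.250629 rad; initial bearing θ = 4.434882 rad.
sin φ₂ = sin φ₁ cos δ + cos φ₁ sin δ cos θ = (0.248014)(0.869555) + (0.968757)(0.493836)(-0.273959) = 0.084597
φ₂ = asin(0.084597) = 0.084699 rad = 4.85°.
For the longitude increment, Δλ = atan2( sin θ sin δ cos φ₁, cos δ − sin φ₁ sin φ₂ ) = atan2(-0.460104, 0.848574) = -28.47°.
λ₂ = λ₁ + Δλ = -72.87°.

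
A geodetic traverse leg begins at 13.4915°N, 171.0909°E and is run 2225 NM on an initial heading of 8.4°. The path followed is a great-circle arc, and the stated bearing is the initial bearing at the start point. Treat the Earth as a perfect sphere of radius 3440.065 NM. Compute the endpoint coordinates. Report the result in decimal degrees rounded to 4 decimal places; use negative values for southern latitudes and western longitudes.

Angular distance δ = d/R = 2225 / 3440.065 = 0.646790 rad.
Converting: φ₁ = 0.235471 rad, θ = 0.146608 rad.
sin φ₂ = sin φ₁ cos δ + cos φ₁ sin δ cos θ = (0.233301)(0.798022) + (0.972405)(0.602628)(0.989272) = 0.765891
φ₂ = asin(0.765891) = 0.872426 rad = 49.9863°.
For the longitude increment, Δλ = atan2( sin θ sin δ cos φ₁, cos δ − sin φ₁ sin φ₂ ) = atan2(0.085604, 0.619339) = 7.8695°.
λ₂ = λ₁ + Δλ = 178.9604°.

latitude 49.9863°, longitude 178.9604°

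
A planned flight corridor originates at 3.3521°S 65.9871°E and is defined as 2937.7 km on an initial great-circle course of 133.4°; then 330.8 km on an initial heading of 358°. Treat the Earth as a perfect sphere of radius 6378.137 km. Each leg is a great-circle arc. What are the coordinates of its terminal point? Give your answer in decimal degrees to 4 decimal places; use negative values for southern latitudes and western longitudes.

Apply the spherical direct solution leg by leg, carrying full precision between legs.
Leg 1: from (-3.3521°, 65.9871°), δ = 2937.7/6378.137 = 0.460589 rad, θ = 133.4° → φ = -20.9314°, λ = 86.2154°.
Leg 2: from (-20.9314°, 86.2154°), δ = 330.8/6378.137 = 0.051865 rad, θ = 358° → φ = -17.9615°, λ = 86.1065°.

latitude -17.9615°, longitude 86.1065°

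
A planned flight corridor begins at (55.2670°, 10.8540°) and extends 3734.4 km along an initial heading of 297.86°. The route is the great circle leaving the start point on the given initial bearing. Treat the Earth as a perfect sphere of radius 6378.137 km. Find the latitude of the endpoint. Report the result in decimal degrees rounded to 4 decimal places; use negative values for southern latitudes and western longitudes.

latitude 56.3116°

The arc subtends δ = 3734.4/6378.137 = 0.585500 rad at the centre.
With φ₁ = 55.2670° = 0.964591 rad and θ = 297.86° = 5.198638 rad:
Destination latitude: φ₂ = arcsin( sin φ₁ cos δ + cos φ₁ sin δ cos θ ) = arcsin(0.832067) = 56.3116°.
Then Δλ = atan2(-0.278361, 0.149630) = -1.077569 rad, from sin θ sin δ cos φ₁ over cos δ − sin φ₁ sin φ₂.
Hence λ₂ = 10.8540° + -61.7402° = -50.8862°.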